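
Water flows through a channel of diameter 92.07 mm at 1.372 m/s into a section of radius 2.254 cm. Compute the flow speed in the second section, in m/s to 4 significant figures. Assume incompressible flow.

Mass conservation (A₁v₁ = A₂v₂) gives v₂ = 1.372 × 66.58/15.96 = 5.723 m/s.

5.723 m/s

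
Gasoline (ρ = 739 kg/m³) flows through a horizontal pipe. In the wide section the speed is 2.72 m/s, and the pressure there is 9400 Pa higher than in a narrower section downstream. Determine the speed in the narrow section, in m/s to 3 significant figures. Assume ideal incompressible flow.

v₂ ≈ 5.73 m/s

With h₁ = h₂, rearranging Bernoulli gives v₂ = √(v₁² + 2ΔP/ρ).
v₂ = √(2.72² + 2·9400/739) = √(7.40 + 25.4) = 5.73 m/s.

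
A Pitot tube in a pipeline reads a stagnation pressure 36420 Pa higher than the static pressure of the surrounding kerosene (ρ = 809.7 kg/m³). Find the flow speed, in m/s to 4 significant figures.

v ≈ 9.485 m/s

At the stagnation point the flow is brought to rest, so Bernoulli gives P_stag − P_static = ½ρv².
v = √(2ΔP/ρ) = √(2·36420/809.7) = 9.485 m/s.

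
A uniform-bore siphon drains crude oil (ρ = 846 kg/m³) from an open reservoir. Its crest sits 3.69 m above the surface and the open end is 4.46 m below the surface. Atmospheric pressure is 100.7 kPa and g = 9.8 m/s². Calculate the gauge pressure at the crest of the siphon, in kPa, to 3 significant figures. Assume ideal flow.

The outlet speed comes from Torricelli: v = √(2g·4.46) = 9.35 m/s.
With constant cross-section the crest speed equals v; applying Bernoulli from the surface up to the crest, P_top = P_atm − ½ρv² − ρg·h_top.
P_top = 100700 − ½·846·9.35² − 846·9.8·3.69 = 33100 Pa. So P_gauge = P_top − P_atm = -67600 Pa.

-67.6 kPa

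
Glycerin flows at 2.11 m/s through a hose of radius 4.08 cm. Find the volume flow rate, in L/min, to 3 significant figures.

662 L/min

Q = A·v = 0.00523 m² × 2.11 m/s = 0.0110 m³/s.
Converting: 0.0110 m³/s × 60000 = 662 L/min.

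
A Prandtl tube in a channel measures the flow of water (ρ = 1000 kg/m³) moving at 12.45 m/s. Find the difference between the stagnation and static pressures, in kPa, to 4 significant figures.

ΔP ≈ 77.50 kPa

The dynamic pressure equals the rise in static pressure at the stagnation point: ΔP = ½ρv².
ΔP = ½·1000·12.45² = 77500 Pa.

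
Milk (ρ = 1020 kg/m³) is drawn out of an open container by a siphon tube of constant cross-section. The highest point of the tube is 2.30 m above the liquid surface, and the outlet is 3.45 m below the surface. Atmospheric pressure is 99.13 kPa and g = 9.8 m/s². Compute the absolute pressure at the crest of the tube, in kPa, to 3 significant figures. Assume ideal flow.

P_top = 41.7 kPa

Bernoulli surface→outlet gives ½v² = g·h_out, so v = √(2·9.8·3.45) = 8.22 m/s.
The bore is uniform, so the speed at the crest is the same v. Bernoulli surface→crest: P_atm = P_top + ½ρv² + ρg·h_top.
P_top = 99130 − ½·1020·8.22² − 1020·9.8·2.30 = 41700 Pa.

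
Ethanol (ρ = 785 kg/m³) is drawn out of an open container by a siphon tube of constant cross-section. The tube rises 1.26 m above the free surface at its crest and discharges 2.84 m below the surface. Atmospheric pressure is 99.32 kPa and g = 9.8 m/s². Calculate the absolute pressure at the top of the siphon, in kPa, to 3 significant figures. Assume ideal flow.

P_top ≈ 67.8 kPa

The outlet speed comes from Torricelli: v = √(2g·2.84) = 7.46 m/s.
The bore is uniform, so the speed at the crest is the same v. Bernoulli surface→crest: P_atm = P_top + ½ρv² + ρg·h_top.
P_top = 99320 − ½·785·7.46² − 785·9.8·1.26 = 67800 Pa.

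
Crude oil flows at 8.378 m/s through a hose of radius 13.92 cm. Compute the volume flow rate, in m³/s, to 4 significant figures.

Q = 0.5100 m³/s

Q = A·v = 0.06087 m² × 8.378 m/s = 0.5100 m³/s.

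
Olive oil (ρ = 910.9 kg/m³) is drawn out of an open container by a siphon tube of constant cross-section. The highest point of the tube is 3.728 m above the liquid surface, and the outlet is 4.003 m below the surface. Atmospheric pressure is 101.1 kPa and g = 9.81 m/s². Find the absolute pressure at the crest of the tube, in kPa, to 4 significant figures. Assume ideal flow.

P_top ≈ 32.02 kPa

Bernoulli surface→outlet gives ½v² = g·h_out, so v = √(2·9.81·4.003) = 8.862 m/s.
Continuity keeps v the same throughout the tube; from surface to crest, P_atm + 0 = P_top + ½ρv² + ρg·h_top.
P_top = 101100 − ½·910.9·8.862² − 910.9·9.81·3.728 = 32020 Pa.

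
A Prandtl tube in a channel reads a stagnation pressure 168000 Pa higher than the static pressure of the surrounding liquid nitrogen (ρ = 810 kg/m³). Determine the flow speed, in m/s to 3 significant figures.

At the stagnation point the flow is brought to rest, so Bernoulli gives P_stag − P_static = ½ρv².
v = √(2ΔP/ρ) = √(2·168000/810) = 20.4 m/s.

v ≈ 20.4 m/s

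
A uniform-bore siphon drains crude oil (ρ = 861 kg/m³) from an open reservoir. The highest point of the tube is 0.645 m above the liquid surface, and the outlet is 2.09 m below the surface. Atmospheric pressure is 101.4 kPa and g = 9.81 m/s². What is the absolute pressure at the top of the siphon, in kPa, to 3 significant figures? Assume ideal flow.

The outlet speed comes from Torricelli: v = √(2g·2.09) = 6.40 m/s.
Continuity keeps v the same throughout the tube; from surface to crest, P_atm + 0 = P_top + ½ρv² + ρg·h_top.
P_top = 101400 − ½·861·6.40² − 861·9.81·0.645 = 78300 Pa.

P_top = 78.3 kPa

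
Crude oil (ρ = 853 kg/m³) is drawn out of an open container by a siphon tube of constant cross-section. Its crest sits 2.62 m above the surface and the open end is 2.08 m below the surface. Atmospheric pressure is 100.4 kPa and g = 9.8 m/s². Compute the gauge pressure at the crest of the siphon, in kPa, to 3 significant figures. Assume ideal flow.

P_gauge ≈ -39.3 kPa

Bernoulli surface→outlet gives ½v² = g·h_out, so v = √(2·9.8·2.08) = 6.38 m/s.
With constant cross-section the crest speed equals v; applying Bernoulli from the surface up to the crest, P_top = P_atm − ½ρv² − ρg·h_top.
P_top = 100400 − ½·853·6.38² − 853·9.8·2.62 = 61100 Pa. So P_gauge = P_top − P_atm = -39300 Pa.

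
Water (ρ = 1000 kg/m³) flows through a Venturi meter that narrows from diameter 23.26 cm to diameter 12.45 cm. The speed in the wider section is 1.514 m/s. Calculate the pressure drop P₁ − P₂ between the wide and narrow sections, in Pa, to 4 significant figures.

ΔP ≈ 12820 Pa

The volume flow rate is constant, so v₂ = (A₁/A₂)v₁ = (424.9/121.7)·1.514 = 5.285 m/s.
With no height change, Bernoulli's equation is P₁ + ½ρv₁² = P₂ + ½ρv₂².
P₁ − P₂ = ½·1000·(5.285² − 1.514²) = ½·1000·25.63 = 12820 Pa.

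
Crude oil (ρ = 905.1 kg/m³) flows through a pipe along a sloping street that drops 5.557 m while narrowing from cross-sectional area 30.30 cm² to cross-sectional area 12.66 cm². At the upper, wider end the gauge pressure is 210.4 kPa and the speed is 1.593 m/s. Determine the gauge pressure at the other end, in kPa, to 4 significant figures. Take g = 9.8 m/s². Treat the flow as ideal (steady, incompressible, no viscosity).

P₂ ≈ 254.3 kPa

Continuity gives A₁v₁ = A₂v₂, so v₂ = (30.30 cm²)/(12.66 cm²) × 1.593 m/s = 3.813 m/s.
Bernoulli: P₁ + ½ρv₁² + ρg h₁ = P₂ + ½ρv₂² + ρg h₂, so P₂ = P₁ + ½ρ(v₁² − v₂²) − ρg(h₂ − h₁).
P₂ = 210400 + ½·905.1·(1.593² − 3.813²) − 905.1·9.8·(−5.557) = 210400 + (-5430) − (-49290) = 254300 Pa.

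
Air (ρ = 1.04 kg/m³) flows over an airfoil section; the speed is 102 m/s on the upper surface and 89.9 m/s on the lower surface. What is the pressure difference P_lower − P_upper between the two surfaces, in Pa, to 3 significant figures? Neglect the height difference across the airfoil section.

ΔP ≈ 1210 Pa

Bernoulli (same height): P_lower − P_upper = ½ρ(v_upper² − v_lower²).
ΔP = ½·1.04·(102² − 89.9²) = 1210 Pa.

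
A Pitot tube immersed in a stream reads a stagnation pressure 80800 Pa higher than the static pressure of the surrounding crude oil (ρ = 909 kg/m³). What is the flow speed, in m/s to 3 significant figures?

Bernoulli between the free stream and the stagnation point: ½ρv² = P_stag − P_static.
v = √(2ΔP/ρ) = √(2·80800/909) = 13.3 m/s.

13.3 m/s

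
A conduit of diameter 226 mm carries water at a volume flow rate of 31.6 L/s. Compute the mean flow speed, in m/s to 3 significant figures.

0.788 m/s

Q = 31.6 L/s = 0.0316 m³/s.
v = Q/A = 0.0316 / 0.0401 = 0.788 m/s.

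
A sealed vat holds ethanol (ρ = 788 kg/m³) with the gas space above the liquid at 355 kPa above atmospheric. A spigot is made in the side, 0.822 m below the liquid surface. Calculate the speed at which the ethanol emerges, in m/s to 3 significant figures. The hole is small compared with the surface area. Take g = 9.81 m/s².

v = 30.3 m/s

Take point 1 at the surface (v₁ ≈ 0) and point 2 at the hole (at atmospheric pressure). Bernoulli: P₁ + ρg h = P_atm + ½ρv₂².
With P₁ − P_atm = 355000 Pa, v₂ = √(2gh + 2ΔP/ρ) = √(2·9.81·0.822 + 2·355000/788) = 30.3 m/s.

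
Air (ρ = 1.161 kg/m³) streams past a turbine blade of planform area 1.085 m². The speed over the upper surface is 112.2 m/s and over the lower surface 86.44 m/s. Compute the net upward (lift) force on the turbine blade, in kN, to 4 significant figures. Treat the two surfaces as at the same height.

With equal heights on the two surfaces, Bernoulli gives P_lower − P_upper = ½ρ(v_upper² − v_lower²).
ΔP = ½·1.161·(112.2² − 86.44²) = 2970 Pa.
Lift = ΔP · A = 2970 × 1.085 = 3223 N.

F ≈ 3.223 kN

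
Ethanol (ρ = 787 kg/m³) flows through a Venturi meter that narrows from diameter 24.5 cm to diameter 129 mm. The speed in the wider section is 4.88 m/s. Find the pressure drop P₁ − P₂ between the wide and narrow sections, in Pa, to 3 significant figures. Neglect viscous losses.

113000 Pa

The volume flow rate is constant, so v₂ = (A₁/A₂)v₁ = (471/131)·4.88 = 17.6 m/s.
With no height change, Bernoulli's equation is P₁ + ½ρv₁² = P₂ + ½ρv₂².
P₁ − P₂ = ½·787·(17.6² − 4.88²) = ½·787·286 = 113000 Pa.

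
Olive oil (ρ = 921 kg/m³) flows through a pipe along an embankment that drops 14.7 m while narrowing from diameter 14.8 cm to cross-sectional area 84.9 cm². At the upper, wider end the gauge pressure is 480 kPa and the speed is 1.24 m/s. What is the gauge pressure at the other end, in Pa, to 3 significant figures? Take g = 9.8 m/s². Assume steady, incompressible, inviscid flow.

By continuity, v₂ = v₁·A₁/A₂ = 1.24·(172/84.9) = 2.51 m/s.
Bernoulli: P₁ + ½ρv₁² + ρg h₁ = P₂ + ½ρv₂² + ρg h₂, so P₂ = P₁ + ½ρ(v₁² − v₂²) − ρg(h₂ − h₁).
P₂ = 480000 + ½·921·(1.24² − 2.51²) − 921·9.8·(−14.7) = 480000 + (-2200) − (-133000) = 610000 Pa.

610000 Pa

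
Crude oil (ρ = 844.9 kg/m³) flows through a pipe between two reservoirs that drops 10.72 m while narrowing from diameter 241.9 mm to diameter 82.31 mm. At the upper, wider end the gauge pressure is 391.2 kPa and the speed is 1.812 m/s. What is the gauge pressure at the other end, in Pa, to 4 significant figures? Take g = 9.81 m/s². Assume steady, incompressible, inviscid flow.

By continuity, v₂ = v₁·A₁/A₂ = 1.812·(459.6/53.21) = 15.65 m/s.
Energy conservation along the streamline gives P₂ = P₁ − ½ρ(v₂² − v₁²) − ρg(h₂ − h₁).
P₂ = 391200 + ½·844.9·(1.812² − 15.65²) − 844.9·9.81·(−10.72) = 391200 + (-102100) − (-88850) = 378000 Pa.

P₂ ≈ 378000 Pa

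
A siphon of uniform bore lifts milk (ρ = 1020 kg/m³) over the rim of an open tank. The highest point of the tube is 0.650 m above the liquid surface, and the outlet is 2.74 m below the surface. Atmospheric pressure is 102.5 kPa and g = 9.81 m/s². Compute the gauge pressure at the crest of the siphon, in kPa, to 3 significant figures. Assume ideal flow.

From the surface to the outlet (both open to atmosphere, surface at rest): v = √(2g·h_out) = √(2·9.81·2.74) = 7.33 m/s.
The bore is uniform, so the speed at the crest is the same v. Bernoulli surface→crest: P_atm = P_top + ½ρv² + ρg·h_top.
P_top = 102500 − ½·1020·7.33² − 1020·9.81·0.650 = 68600 Pa. So P_gauge = P_top − P_atm = -33900 Pa.

P_gauge ≈ -33.9 kPa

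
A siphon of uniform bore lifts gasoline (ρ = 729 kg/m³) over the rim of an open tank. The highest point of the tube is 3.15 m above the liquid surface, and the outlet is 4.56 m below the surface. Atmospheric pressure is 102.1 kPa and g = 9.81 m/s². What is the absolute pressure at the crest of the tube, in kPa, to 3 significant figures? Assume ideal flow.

P_top ≈ 47.0 kPa

The outlet speed comes from Torricelli: v = √(2g·4.56) = 9.46 m/s.
The bore is uniform, so the speed at the crest is the same v. Bernoulli surface→crest: P_atm = P_top + ½ρv² + ρg·h_top.
P_top = 102100 − ½·729·9.46² − 729·9.81·3.15 = 47000 Pa.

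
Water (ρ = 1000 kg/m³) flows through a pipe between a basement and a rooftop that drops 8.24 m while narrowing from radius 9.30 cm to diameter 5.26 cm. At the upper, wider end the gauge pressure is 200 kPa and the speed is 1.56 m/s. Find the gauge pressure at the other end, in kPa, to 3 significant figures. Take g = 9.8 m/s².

By continuity, v₂ = v₁·A₁/A₂ = 1.56·(272/21.7) = 19.5 m/s.
Energy conservation along the streamline gives P₂ = P₁ − ½ρ(v₂² − v₁²) − ρg(h₂ − h₁).
P₂ = 200000 + ½·1000·(1.56² − 19.5²) − 1000·9.8·(−8.24) = 200000 + (-189000) − (-80800) = 91700 Pa.

91.7 kPa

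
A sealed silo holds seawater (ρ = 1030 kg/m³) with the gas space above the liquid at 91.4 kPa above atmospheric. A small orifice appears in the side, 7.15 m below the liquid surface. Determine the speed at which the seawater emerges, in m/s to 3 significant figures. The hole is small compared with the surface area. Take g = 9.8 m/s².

Take point 1 at the surface (v₁ ≈ 0) and point 2 at the hole (at atmospheric pressure). Bernoulli: P₁ + ρg h = P_atm + ½ρv₂².
With P₁ − P_atm = 91400 Pa, v₂ = √(2gh + 2ΔP/ρ) = √(2·9.8·7.15 + 2·91400/1030) = 17.8 m/s.

v ≈ 17.8 m/s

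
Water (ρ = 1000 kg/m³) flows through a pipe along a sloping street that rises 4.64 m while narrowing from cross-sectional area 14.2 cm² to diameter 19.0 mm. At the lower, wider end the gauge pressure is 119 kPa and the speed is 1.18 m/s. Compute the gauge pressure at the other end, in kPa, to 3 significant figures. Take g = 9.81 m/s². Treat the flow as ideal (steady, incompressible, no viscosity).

Mass conservation (A₁v₁ = A₂v₂) gives v₂ = 1.18 × 14.2/2.84 = 5.91 m/s.
Applying Bernoulli between the two ends and solving for P₂: P₂ = P₁ + ½ρ(v₁² − v₂²) − ρgΔh.
P₂ = 119000 + ½·1000·(1.18² − 5.91²) − 1000·9.81·(+4.64) = 119000 + (-16800) − (45500) = 56700 Pa.

P₂ = 56.7 kPa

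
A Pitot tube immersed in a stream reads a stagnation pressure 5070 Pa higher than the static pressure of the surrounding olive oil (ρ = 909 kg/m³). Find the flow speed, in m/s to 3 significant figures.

3.34 m/s

At the stagnation point the flow is brought to rest, so Bernoulli gives P_stag − P_static = ½ρv².
v = √(2ΔP/ρ) = √(2·5070/909) = 3.34 m/s.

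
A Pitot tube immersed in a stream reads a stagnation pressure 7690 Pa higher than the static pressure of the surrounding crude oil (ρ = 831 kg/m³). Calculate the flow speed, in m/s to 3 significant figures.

4.30 m/s

At the stagnation point the flow is brought to rest, so Bernoulli gives P_stag − P_static = ½ρv².
v = √(2ΔP/ρ) = √(2·7690/831) = 4.30 m/s.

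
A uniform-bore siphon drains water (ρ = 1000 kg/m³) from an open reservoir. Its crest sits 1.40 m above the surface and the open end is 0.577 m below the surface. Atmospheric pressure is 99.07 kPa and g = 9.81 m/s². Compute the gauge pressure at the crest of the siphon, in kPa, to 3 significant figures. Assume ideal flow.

P_gauge ≈ -19.4 kPa

Bernoulli surface→outlet gives ½v² = g·h_out, so v = √(2·9.81·0.577) = 3.36 m/s.
The bore is uniform, so the speed at the crest is the same v. Bernoulli surface→crest: P_atm = P_top + ½ρv² + ρg·h_top.
P_top = 99070 − ½·1000·3.36² − 1000·9.81·1.40 = 79700 Pa. So P_gauge = P_top − P_atm = -19400 Pa.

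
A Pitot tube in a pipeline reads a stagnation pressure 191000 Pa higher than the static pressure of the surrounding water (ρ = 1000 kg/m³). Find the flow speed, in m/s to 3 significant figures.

Bernoulli between the free stream and the stagnation point: ½ρv² = P_stag − P_static.
v = √(2ΔP/ρ) = √(2·191000/1000) = 19.5 m/s.

v ≈ 19.5 m/s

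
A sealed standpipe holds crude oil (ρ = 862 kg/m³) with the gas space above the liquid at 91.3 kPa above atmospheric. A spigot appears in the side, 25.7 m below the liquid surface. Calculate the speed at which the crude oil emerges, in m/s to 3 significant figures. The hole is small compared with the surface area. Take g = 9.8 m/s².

v ≈ 26.7 m/s

Take point 1 at the surface (v₁ ≈ 0) and point 2 at the hole (at atmospheric pressure). Bernoulli: P₁ + ρg h = P_atm + ½ρv₂².
With P₁ − P_atm = 91300 Pa, v₂ = √(2gh + 2ΔP/ρ) = √(2·9.8·25.7 + 2·91300/862) = 26.7 m/s.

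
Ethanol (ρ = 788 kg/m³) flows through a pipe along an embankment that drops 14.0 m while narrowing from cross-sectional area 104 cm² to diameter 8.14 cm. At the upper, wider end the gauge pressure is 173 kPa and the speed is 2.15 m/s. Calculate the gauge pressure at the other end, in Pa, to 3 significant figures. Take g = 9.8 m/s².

The volume flow rate is constant, so v₂ = (A₁/A₂)v₁ = (104/52.0)·2.15 = 4.30 m/s.
Energy conservation along the streamline gives P₂ = P₁ − ½ρ(v₂² − v₁²) − ρg(h₂ − h₁).
P₂ = 173000 + ½·788·(2.15² − 4.30²) − 788·9.8·(−14.0) = 173000 + (-5450) − (-108000) = 276000 Pa.

P₂ ≈ 276000 Pa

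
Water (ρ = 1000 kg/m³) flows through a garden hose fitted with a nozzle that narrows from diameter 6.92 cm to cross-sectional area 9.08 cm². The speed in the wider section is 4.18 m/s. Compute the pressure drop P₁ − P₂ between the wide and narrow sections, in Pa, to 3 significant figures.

ΔP ≈ 141000 Pa

Mass conservation (A₁v₁ = A₂v₂) gives v₂ = 4.18 × 37.6/9.08 = 17.3 m/s.
Along the horizontal streamline, P + ½ρv² is constant.
P₁ − P₂ = ½·1000·(17.3² − 4.18²) = ½·1000·282 = 141000 Pa.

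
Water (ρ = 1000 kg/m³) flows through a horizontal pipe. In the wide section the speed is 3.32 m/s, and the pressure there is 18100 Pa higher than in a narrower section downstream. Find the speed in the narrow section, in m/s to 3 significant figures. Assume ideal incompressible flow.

Horizontal Bernoulli: P₁ + ½ρv₁² = P₂ + ½ρv₂², so v₂² = v₁² + 2(P₁ − P₂)/ρ.
v₂ = √(3.32² + 2·18100/1000) = √(11.0 + 36.2) = 6.87 m/s.

6.87 m/s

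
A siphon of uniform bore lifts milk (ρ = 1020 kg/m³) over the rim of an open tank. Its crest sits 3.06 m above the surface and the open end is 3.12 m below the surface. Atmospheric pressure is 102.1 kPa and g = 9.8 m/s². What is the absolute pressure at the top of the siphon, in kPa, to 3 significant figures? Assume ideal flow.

The outlet speed comes from Torricelli: v = √(2g·3.12) = 7.82 m/s.
The bore is uniform, so the speed at the crest is the same v. Bernoulli surface→crest: P_atm = P_top + ½ρv² + ρg·h_top.
P_top = 102100 − ½·1020·7.82² − 1020·9.8·3.06 = 40300 Pa.

40.3 kPa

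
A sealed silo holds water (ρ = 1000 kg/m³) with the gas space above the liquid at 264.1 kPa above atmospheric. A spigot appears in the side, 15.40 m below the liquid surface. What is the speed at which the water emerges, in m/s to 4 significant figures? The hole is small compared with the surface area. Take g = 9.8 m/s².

Take point 1 at the surface (v₁ ≈ 0) and point 2 at the hole (at atmospheric pressure). Bernoulli: P₁ + ρg h = P_atm + ½ρv₂².
With P₁ − P_atm = 264100 Pa, v₂ = √(2gh + 2ΔP/ρ) = √(2·9.8·15.40 + 2·264100/1000) = 28.81 m/s.

v = 28.81 m/s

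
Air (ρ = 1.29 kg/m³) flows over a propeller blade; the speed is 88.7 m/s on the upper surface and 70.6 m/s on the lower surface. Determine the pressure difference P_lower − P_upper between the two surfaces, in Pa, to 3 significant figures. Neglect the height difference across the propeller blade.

With negligible Δh, P + ½ρv² is constant, so P_low − P_up = ½ρ(v_up² − v_low²).
ΔP = ½·1.29·(88.7² − 70.6²) = 1860 Pa.

ΔP ≈ 1860 Pa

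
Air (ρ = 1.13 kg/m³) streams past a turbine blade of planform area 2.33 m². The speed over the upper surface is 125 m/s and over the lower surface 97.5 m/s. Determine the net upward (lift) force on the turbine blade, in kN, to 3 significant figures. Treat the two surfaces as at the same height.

The faster flow above has the lower pressure; Bernoulli (same height) gives ΔP = ½ρ(v_up² − v_low²).
ΔP = ½·1.13·(125² − 97.5²) = 3460 Pa.
Lift = ΔP · A = 3460 × 2.33 = 8060 N.

F ≈ 8.06 kN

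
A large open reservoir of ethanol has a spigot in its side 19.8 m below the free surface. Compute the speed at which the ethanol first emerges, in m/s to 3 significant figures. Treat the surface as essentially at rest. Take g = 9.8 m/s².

Torricelli's result v = √(2gh) gives v = √(2·9.8·19.8) = 19.7 m/s.

v ≈ 19.7 m/s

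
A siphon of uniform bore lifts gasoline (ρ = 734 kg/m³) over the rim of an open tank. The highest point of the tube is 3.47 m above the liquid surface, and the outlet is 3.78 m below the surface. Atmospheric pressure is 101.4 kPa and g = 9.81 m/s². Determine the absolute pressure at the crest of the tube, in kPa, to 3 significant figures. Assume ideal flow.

From the surface to the outlet (both open to atmosphere, surface at rest): v = √(2g·h_out) = √(2·9.81·3.78) = 8.61 m/s.
With constant cross-section the crest speed equals v; applying Bernoulli from the surface up to the crest, P_top = P_atm − ½ρv² − ρg·h_top.
P_top = 101400 − ½·734·8.61² − 734·9.81·3.47 = 49200 Pa.

P_top ≈ 49.2 kPa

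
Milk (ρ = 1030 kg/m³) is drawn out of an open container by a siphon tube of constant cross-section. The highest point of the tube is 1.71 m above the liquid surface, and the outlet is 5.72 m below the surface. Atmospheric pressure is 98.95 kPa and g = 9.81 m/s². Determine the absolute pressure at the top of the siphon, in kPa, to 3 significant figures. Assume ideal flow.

P_top = 23.9 kPa

Bernoulli surface→outlet gives ½v² = g·h_out, so v = √(2·9.81·5.72) = 10.6 m/s.
With constant cross-section the crest speed equals v; applying Bernoulli from the surface up to the crest, P_top = P_atm − ½ρv² − ρg·h_top.
P_top = 98950 − ½·1030·10.6² − 1030·9.81·1.71 = 23900 Pa.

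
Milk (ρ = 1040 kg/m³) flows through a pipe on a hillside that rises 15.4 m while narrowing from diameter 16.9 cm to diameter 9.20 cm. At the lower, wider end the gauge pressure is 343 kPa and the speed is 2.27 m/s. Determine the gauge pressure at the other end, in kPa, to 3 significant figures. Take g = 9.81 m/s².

P₂ = 158 kPa

By continuity, v₂ = v₁·A₁/A₂ = 2.27·(224/66.5) = 7.66 m/s.
Energy conservation along the streamline gives P₂ = P₁ − ½ρ(v₂² − v₁²) − ρg(h₂ − h₁).
P₂ = 343000 + ½·1040·(2.27² − 7.66²) − 1040·9.81·(+15.4) = 343000 + (-27800) − (157000) = 158000 Pa.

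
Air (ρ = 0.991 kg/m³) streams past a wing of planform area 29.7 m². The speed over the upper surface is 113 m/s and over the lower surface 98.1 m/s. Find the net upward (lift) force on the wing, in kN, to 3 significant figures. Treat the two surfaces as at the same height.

From P + ½ρv² = const at equal height, P_low − P_up = ½ρ(v_up² − v_low²).
ΔP = ½·0.991·(113² − 98.1²) = 1560 Pa.
Lift = ΔP · A = 1560 × 29.7 = 46300 N.

F ≈ 46.3 kN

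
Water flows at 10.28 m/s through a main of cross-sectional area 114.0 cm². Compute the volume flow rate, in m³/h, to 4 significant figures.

Q = 421.9 m³/h

Q = A·v = 0.01140 m² × 10.28 m/s = 0.1172 m³/s.
Converting: 0.1172 m³/s × 3600 = 421.9 m³/h.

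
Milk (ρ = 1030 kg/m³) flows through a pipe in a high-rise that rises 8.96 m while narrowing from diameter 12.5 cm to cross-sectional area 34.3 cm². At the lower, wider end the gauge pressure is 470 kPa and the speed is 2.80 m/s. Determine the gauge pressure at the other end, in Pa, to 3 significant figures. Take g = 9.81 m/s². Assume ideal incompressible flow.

The volume flow rate is constant, so v₂ = (A₁/A₂)v₁ = (123/34.3)·2.80 = 10.0 m/s.
Applying Bernoulli between the two ends and solving for P₂: P₂ = P₁ + ½ρ(v₁² − v₂²) − ρgΔh.
P₂ = 470000 + ½·1030·(2.80² − 10.0²) − 1030·9.81·(+8.96) = 470000 + (-47600) − (90500) = 332000 Pa.

P₂ ≈ 332000 Pa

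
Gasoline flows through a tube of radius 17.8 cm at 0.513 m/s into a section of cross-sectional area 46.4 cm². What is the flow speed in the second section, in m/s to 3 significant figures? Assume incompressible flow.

v₂ ≈ 11.0 m/s

The volume flow rate is constant, so v₂ = (A₁/A₂)v₁ = (995/46.4)·0.513 = 11.0 m/s.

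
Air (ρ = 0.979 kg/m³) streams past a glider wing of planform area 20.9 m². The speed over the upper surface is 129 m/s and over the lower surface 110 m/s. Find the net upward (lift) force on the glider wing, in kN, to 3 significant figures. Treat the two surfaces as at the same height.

From P + ½ρv² = const at equal height, P_low − P_up = ½ρ(v_up² − v_low²).
ΔP = ½·0.979·(129² − 110²) = 2220 Pa.
Lift = ΔP · A = 2220 × 20.9 = 46500 N.

F ≈ 46.5 kN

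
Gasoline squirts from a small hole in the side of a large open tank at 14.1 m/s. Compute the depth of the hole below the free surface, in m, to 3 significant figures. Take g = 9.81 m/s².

h = 10.1 m

Torricelli: v = √(2gh), so h = v²/(2g).
h = 14.1²/(2·9.81) = 199/19.62 = 10.1 m.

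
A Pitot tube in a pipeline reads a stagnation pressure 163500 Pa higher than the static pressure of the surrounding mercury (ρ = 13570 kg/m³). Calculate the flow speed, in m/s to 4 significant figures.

v ≈ 4.909 m/s

Bernoulli between the free stream and the stagnation point: ½ρv² = P_stag − P_static.
v = √(2ΔP/ρ) = √(2·163500/13570) = 4.909 m/s.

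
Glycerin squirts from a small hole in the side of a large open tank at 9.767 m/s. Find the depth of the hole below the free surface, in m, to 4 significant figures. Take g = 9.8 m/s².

For a small hole in a large open tank, ½v² = gh, giving h = v²/(2g).
h = 9.767²/(2·9.8) = 95.39/19.60 = 4.867 m.

h ≈ 4.867 m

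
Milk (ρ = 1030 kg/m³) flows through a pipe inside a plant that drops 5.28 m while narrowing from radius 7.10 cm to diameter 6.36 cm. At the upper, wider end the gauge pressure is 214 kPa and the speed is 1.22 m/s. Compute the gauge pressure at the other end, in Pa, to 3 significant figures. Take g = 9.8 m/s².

The volume flow rate is constant, so v₂ = (A₁/A₂)v₁ = (158/31.8)·1.22 = 6.08 m/s.
Applying Bernoulli between the two ends and solving for P₂: P₂ = P₁ + ½ρ(v₁² − v₂²) − ρgΔh.
P₂ = 214000 + ½·1030·(1.22² − 6.08²) − 1030·9.8·(−5.28) = 214000 + (-18300) − (-53300) = 249000 Pa.

P₂ = 249000 Pa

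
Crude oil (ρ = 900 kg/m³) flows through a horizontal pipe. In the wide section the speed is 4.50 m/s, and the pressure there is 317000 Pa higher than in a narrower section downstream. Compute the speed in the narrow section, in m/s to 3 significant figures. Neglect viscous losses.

With h₁ = h₂, rearranging Bernoulli gives v₂ = √(v₁² + 2ΔP/ρ).
v₂ = √(4.50² + 2·317000/900) = √(20.2 + 704) = 26.9 m/s.

v₂ ≈ 26.9 m/s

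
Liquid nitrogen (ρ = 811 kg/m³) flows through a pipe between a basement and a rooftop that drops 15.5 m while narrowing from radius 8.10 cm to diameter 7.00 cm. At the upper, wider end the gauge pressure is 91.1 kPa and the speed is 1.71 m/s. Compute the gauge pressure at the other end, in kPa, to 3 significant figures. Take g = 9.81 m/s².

P₂ ≈ 182 kPa

Mass conservation (A₁v₁ = A₂v₂) gives v₂ = 1.71 × 206/38.5 = 9.16 m/s.
Bernoulli: P₁ + ½ρv₁² + ρg h₁ = P₂ + ½ρv₂² + ρg h₂, so P₂ = P₁ + ½ρ(v₁² − v₂²) − ρg(h₂ − h₁).
P₂ = 91100 + ½·811·(1.71² − 9.16²) − 811·9.81·(−15.5) = 91100 + (-32800) − (-123000) = 182000 Pa.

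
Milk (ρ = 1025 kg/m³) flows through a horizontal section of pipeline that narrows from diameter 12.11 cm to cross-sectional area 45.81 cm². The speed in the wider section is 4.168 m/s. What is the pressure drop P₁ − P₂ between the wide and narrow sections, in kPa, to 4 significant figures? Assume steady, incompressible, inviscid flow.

Mass conservation (A₁v₁ = A₂v₂) gives v₂ = 4.168 × 115.2/45.81 = 10.48 m/s.
Along the horizontal streamline, P + ½ρv² is constant.
P₁ − P₂ = ½·1025·(10.48² − 4.168²) = ½·1025·92.45 = 47380 Pa.

ΔP ≈ 47.38 kPa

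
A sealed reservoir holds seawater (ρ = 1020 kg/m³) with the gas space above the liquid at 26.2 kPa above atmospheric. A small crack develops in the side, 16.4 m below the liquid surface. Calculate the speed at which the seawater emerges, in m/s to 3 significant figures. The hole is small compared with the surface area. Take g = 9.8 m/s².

Take point 1 at the surface (v₁ ≈ 0) and point 2 at the hole (at atmospheric pressure). Bernoulli: P₁ + ρg h = P_atm + ½ρv₂².
With P₁ − P_atm = 26200 Pa, v₂ = √(2gh + 2ΔP/ρ) = √(2·9.8·16.4 + 2·26200/1020) = 19.3 m/s.

19.3 m/s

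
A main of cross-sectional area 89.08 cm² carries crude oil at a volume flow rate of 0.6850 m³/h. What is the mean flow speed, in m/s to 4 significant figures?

Q = 0.6850 m³/h = 0.0001903 m³/s.
v = Q/A = 0.0001903 / 0.008908 = 0.02136 m/s.

v = 0.02136 m/s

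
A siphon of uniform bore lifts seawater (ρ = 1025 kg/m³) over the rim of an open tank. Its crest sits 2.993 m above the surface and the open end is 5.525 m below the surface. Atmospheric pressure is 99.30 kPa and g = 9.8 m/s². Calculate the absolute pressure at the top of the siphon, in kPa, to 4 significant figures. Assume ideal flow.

P_top ≈ 13.74 kPa

Bernoulli surface→outlet gives ½v² = g·h_out, so v = √(2·9.8·5.525) = 10.41 m/s.
The bore is uniform, so the speed at the crest is the same v. Bernoulli surface→crest: P_atm = P_top + ½ρv² + ρg·h_top.
P_top = 99300 − ½·1025·10.41² − 1025·9.8·2.993 = 13740 Pa.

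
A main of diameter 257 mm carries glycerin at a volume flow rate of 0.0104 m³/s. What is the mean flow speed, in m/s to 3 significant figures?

Q = 0.0104 m³/s = 0.0104 m³/s.
v = Q/A = 0.0104 / 0.0519 = 0.200 m/s.

v = 0.200 m/s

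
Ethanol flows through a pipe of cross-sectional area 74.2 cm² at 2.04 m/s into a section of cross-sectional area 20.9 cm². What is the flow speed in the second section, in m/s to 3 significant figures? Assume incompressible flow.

v₂ = 7.24 m/s

The volume flow rate is constant, so v₂ = (A₁/A₂)v₁ = (74.2/20.9)·2.04 = 7.24 m/s.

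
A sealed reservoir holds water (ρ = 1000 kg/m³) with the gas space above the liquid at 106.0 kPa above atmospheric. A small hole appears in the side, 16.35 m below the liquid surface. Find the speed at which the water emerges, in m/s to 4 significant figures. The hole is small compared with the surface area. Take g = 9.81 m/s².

v ≈ 23.08 m/s

Take point 1 at the surface (v₁ ≈ 0) and point 2 at the hole (at atmospheric pressure). Bernoulli: P₁ + ρg h = P_atm + ½ρv₂².
With P₁ − P_atm = 106000 Pa, v₂ = √(2gh + 2ΔP/ρ) = √(2·9.81·16.35 + 2·106000/1000) = 23.08 m/s.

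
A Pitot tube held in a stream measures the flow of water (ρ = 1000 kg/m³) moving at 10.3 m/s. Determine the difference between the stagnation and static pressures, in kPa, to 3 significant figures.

At the stagnation point the flow is brought to rest, so Bernoulli gives P_stag − P_static = ½ρv².
ΔP = ½·1000·10.3² = 53000 Pa.

ΔP ≈ 53.0 kPa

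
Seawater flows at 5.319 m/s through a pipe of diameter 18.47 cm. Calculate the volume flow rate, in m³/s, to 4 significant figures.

Q = A·v = 0.02679 m² × 5.319 m/s = 0.1425 m³/s.

Q ≈ 0.1425 m³/s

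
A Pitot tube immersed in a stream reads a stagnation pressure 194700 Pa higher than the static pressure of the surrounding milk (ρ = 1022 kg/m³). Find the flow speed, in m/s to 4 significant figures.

v ≈ 19.52 m/s

At the stagnation point the flow is brought to rest, so Bernoulli gives P_stag − P_static = ½ρv².
v = √(2ΔP/ρ) = √(2·194700/1022) = 19.52 m/s.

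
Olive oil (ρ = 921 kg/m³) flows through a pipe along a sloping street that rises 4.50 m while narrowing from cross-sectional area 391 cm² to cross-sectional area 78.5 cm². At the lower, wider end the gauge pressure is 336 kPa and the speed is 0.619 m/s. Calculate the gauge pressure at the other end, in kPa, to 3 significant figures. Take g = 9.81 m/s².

By continuity, v₂ = v₁·A₁/A₂ = 0.619·(391/78.5) = 3.08 m/s.
Energy conservation along the streamline gives P₂ = P₁ − ½ρ(v₂² − v₁²) − ρg(h₂ − h₁).
P₂ = 336000 + ½·921·(0.619² − 3.08²) − 921·9.81·(+4.50) = 336000 + (-4200) − (40700) = 291000 Pa.

P₂ ≈ 291 kPa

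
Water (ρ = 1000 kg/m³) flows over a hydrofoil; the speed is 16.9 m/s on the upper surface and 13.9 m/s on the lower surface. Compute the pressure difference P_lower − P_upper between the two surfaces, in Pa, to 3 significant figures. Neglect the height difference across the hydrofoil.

With negligible Δh, P + ½ρv² is constant, so P_low − P_up = ½ρ(v_up² − v_low²).
ΔP = ½·1000·(16.9² − 13.9²) = 46200 Pa.

ΔP ≈ 46200 Pa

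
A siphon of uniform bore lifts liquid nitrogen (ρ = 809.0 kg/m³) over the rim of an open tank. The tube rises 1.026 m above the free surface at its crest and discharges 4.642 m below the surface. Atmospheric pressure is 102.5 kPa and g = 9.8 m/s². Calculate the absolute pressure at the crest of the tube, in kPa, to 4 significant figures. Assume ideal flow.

From the surface to the outlet (both open to atmosphere, surface at rest): v = √(2g·h_out) = √(2·9.8·4.642) = 9.539 m/s.
The bore is uniform, so the speed at the crest is the same v. Bernoulli surface→crest: P_atm = P_top + ½ρv² + ρg·h_top.
P_top = 102500 − ½·809.0·9.539² − 809.0·9.8·1.026 = 57560 Pa.

57.56 kPa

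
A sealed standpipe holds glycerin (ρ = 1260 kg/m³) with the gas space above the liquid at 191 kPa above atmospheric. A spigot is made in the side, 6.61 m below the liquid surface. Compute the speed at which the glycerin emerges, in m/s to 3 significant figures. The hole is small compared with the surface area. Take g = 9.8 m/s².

Take point 1 at the surface (v₁ ≈ 0) and point 2 at the hole (at atmospheric pressure). Bernoulli: P₁ + ρg h = P_atm + ½ρv₂².
With P₁ − P_atm = 191000 Pa, v₂ = √(2gh + 2ΔP/ρ) = √(2·9.8·6.61 + 2·191000/1260) = 20.8 m/s.

20.8 m/s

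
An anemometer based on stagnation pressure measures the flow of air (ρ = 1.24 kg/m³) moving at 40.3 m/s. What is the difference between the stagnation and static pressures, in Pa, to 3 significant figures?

Bernoulli between the free stream and the stagnation point: ½ρv² = P_stag − P_static.
ΔP = ½·1.24·40.3² = 1010 Pa.

1010 Pa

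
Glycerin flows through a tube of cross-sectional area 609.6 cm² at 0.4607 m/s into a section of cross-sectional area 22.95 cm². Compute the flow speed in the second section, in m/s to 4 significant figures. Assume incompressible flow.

v₂ = 12.24 m/s

The volume flow rate is constant, so v₂ = (A₁/A₂)v₁ = (609.6/22.95)·0.4607 = 12.24 m/s.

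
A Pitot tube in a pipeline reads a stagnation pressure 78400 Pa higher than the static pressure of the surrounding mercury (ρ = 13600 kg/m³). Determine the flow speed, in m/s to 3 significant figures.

Bernoulli between the free stream and the stagnation point: ½ρv² = P_stag − P_static.
v = √(2ΔP/ρ) = √(2·78400/13600) = 3.40 m/s.

v ≈ 3.40 m/s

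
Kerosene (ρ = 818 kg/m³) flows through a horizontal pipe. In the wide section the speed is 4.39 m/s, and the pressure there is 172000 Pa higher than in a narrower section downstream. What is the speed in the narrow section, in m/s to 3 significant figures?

Horizontal Bernoulli: P₁ + ½ρv₁² = P₂ + ½ρv₂², so v₂² = v₁² + 2(P₁ − P₂)/ρ.
v₂ = √(4.39² + 2·172000/818) = √(19.3 + 421) = 21.0 m/s.

v₂ = 21.0 m/s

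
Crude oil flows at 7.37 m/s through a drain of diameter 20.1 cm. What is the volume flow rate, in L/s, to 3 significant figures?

Q = A·v = 0.0317 m² × 7.37 m/s = 0.234 m³/s.
Converting: 0.234 m³/s × 1000 = 234 L/s.

Q ≈ 234 L/s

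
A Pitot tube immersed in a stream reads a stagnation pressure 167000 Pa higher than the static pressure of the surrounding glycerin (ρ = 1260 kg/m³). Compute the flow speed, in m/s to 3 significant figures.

At the stagnation point the flow is brought to rest, so Bernoulli gives P_stag − P_static = ½ρv².
v = √(2ΔP/ρ) = √(2·167000/1260) = 16.3 m/s.

v ≈ 16.3 m/s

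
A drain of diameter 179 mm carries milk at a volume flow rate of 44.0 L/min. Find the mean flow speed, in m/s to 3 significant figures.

v ≈ 0.0291 m/s

Q = 44.0 L/min = 0.000733 m³/s.
v = Q/A = 0.000733 / 0.0252 = 0.0291 m/s.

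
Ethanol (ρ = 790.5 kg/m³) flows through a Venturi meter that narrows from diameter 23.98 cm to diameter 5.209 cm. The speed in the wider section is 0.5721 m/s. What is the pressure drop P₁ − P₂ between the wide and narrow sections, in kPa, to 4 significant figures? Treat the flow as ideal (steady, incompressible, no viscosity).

ΔP = 57.97 kPa

Mass conservation (A₁v₁ = A₂v₂) gives v₂ = 0.5721 × 451.6/21.31 = 12.12 m/s.
With no height change, Bernoulli's equation is P₁ + ½ρv₁² = P₂ + ½ρv₂².
P₁ − P₂ = ½·790.5·(12.12² − 0.5721²) = ½·790.5·146.7 = 57970 Pa.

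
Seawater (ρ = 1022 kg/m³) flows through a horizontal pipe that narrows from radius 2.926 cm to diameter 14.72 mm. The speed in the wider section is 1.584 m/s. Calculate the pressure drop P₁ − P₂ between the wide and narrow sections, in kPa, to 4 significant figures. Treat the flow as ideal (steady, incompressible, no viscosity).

Mass conservation (A₁v₁ = A₂v₂) gives v₂ = 1.584 × 26.90/1.702 = 25.04 m/s.
The pipe is horizontal, so Bernoulli reduces to P₁ + ½ρv₁² = P₂ + ½ρv₂².
P₁ − P₂ = ½·1022·(25.04² − 1.584²) = ½·1022·624.2 = 319000 Pa.

ΔP ≈ 319.0 kPa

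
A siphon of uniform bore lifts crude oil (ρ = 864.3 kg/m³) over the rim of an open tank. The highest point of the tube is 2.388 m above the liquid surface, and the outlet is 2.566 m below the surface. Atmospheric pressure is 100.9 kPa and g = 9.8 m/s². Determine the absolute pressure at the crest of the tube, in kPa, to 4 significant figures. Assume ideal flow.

P_top ≈ 58.94 kPa

Bernoulli surface→outlet gives ½v² = g·h_out, so v = √(2·9.8·2.566) = 7.092 m/s.
The bore is uniform, so the speed at the crest is the same v. Bernoulli surface→crest: P_atm = P_top + ½ρv² + ρg·h_top.
P_top = 100900 − ½·864.3·7.092² − 864.3·9.8·2.388 = 58940 Pa.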